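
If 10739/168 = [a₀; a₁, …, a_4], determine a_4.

⌊10739/168⌋ = 63, remainder 155
⌊168/155⌋ = 1, remainder 13
⌊155/13⌋ = 11, remainder 12
⌊13/12⌋ = 1, remainder 1
⌊12/1⌋ = 12, remainder 0

12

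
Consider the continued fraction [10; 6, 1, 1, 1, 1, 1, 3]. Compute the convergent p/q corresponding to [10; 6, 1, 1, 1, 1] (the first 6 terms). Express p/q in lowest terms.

335/33

Start with 1.
1 + 1/(1/1) = 1 + 1/1 = 2/1
1 + 1/(2/1) = 1 + 1/2 = 3/2
1 + 1/(3/2) = 1 + 2/3 = 5/3
6 + 1/(5/3) = 6 + 3/5 = 33/5
10 + 1/(33/5) = 10 + 5/33 = 335/33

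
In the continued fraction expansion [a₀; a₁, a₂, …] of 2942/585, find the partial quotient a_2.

2942 ÷ 585 → quotient 5, remainder 17
585 ÷ 17 → quotient 34, remainder 7
17 ÷ 7 → quotient 2, remainder 3

2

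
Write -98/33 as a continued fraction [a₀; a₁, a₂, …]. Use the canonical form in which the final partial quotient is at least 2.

Run the Euclidean algorithm, recording each quotient:
⌊-98/33⌋ = -3, remainder 1
⌊33/1⌋ = 33, remainder 0

[-3; 33]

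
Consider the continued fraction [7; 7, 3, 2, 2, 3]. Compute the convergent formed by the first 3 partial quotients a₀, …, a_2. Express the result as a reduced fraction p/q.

157/22

Start with 3.
7 + 1/(3/1) = 7 + 1/3 = 22/3
7 + 1/(22/3) = 7 + 3/22 = 157/22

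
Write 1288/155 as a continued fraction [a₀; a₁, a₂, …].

[8; 3, 4, 2, 1, 3]

1288 = 8·155 + 48, so a_0 = 8
155 = 3·48 + 11, so a_1 = 3
48 = 4·11 + 4, so a_2 = 4
11 = 2·4 + 3, so a_3 = 2
4 = 1·3 + 1, so a_4 = 1
3 = 3·1 + 0, so a_5 = 3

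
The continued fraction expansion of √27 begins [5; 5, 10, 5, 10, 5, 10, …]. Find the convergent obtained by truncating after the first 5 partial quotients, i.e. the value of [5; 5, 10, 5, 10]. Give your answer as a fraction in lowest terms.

Use the convergent recurrence hₖ = aₖ·hₖ₋₁ + hₖ₋₂ (and likewise for the denominators kₖ):
a_0 = 5: 5/1
a_1 = 5: 26/5
a_2 = 10: 265/51
a_3 = 5: 1351/260
a_4 = 10: 13775/2651

13775/2651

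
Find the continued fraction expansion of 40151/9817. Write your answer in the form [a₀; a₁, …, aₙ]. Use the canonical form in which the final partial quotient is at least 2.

[4; 11, 8, 2, 25, 2]

Repeatedly divide and take the remainder:
⌊40151/9817⌋ = 4, remainder 883
⌊9817/883⌋ = 11, remainder 104
⌊883/104⌋ = 8, remainder 51
⌊104/51⌋ = 2, remainder 2
⌊51/2⌋ = 25, remainder 1
⌊2/1⌋ = 2, remainder 0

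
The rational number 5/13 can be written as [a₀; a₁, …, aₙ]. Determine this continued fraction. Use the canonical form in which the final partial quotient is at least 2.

[0; 2, 1, 1, 2]

5 = 0·13 + 5, so a_0 = 0
13 = 2·5 + 3, so a_1 = 2
5 = 1·3 + 2, so a_2 = 1
3 = 1·2 + 1, so a_3 = 1
2 = 2·1 + 0, so a_4 = 2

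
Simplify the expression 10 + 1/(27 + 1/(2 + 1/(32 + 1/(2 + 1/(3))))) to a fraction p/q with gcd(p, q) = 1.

127201/12674

Use the convergent recurrence hₖ = aₖ·hₖ₋₁ + hₖ₋₂ (and likewise for the denominators kₖ):
a_0 = 10: 10/1
a_1 = 27: 271/27
a_2 = 2: 552/55
a_3 = 32: 17935/1787
a_4 = 2: 36422/3629
a_5 = 3: 127201/12674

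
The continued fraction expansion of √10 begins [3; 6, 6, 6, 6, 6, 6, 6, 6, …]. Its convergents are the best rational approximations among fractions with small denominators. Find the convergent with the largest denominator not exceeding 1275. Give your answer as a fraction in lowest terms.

a_0 = 3: 3/1  (≤ bound)
a_1 = 6: 19/6  (≤ bound)
a_2 = 6: 117/37  (≤ bound)
a_3 = 6: 721/228  (≤ bound)
a_4 = 6: 4443/1405  (> 1275, stop)

721/228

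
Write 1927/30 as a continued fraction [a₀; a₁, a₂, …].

[64; 4, 3, 2]

1927 = 64·30 + 7, so a_0 = 64
30 = 4·7 + 2, so a_1 = 4
7 = 3·2 + 1, so a_2 = 3
2 = 2·1 + 0, so a_3 = 2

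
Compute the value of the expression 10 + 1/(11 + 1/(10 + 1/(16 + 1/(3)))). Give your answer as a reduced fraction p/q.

Build up convergents one term at a time:
a_0 = 10: 10/1
a_1 = 11: 111/11
a_2 = 10: 1120/111
a_3 = 16: 18031/1787
a_4 = 3: 55213/5472

55213/5472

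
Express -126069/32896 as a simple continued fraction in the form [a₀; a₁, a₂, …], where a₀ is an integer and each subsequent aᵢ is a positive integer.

[-4; 5, 1, 27, 2, 2, 1, 27]

Apply division with remainder until the remainder is 0:
-126069 ÷ 32896 → quotient -4, remainder 5515
32896 ÷ 5515 → quotient 5, remainder 5321
5515 ÷ 5321 → quotient 1, remainder 194
5321 ÷ 194 → quotient 27, remainder 83
194 ÷ 83 → quotient 2, remainder 28
83 ÷ 28 → quotient 2, remainder 27
28 ÷ 27 → quotient 1, remainder 1
27 ÷ 1 → quotient 27, remainder 0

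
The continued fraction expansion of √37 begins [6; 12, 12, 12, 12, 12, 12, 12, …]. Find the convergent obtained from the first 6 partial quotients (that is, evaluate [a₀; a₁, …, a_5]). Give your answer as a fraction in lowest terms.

Start with 12.
12 + 1/(12/1) = 12 + 1/12 = 145/12
12 + 1/(145/12) = 12 + 12/145 = 1752/145
12 + 1/(1752/145) = 12 + 145/1752 = 21169/1752
12 + 1/(21169/1752) = 12 + 1752/21169 = 255780/21169
6 + 1/(255780/21169) = 6 + 21169/255780 = 1555849/255780

1555849/255780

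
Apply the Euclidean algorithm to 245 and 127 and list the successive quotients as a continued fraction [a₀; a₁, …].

[1; 1, 13, 9]

Apply division with remainder until the remainder is 0:
245 ÷ 127 → quotient 1, remainder 118
127 ÷ 118 → quotient 1, remainder 9
118 ÷ 9 → quotient 13, remainder 1
9 ÷ 1 → quotient 9, remainder 0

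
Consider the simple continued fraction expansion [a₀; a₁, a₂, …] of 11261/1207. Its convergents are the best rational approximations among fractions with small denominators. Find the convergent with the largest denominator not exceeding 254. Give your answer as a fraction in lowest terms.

List convergents until the denominator exceeds the bound:
a_0 = 9: 9/1  (≤ bound)
a_1 = 3: 28/3  (≤ bound)
a_2 = 30: 849/91  (≤ bound)
a_3 = 1: 877/94  (≤ bound)
a_4 = 1: 1726/185  (≤ bound)
a_5 = 1: 2603/279  (> 254, stop)

1726/185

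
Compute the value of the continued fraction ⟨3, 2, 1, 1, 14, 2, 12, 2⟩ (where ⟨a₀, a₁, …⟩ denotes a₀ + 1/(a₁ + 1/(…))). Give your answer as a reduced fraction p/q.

13321/3921

Start with 2.
12 + 1/(2/1) = 12 + 1/2 = 25/2
2 + 1/(25/2) = 2 + 2/25 = 52/25
14 + 1/(52/25) = 14 + 25/52 = 753/52
1 + 1/(753/52) = 1 + 52/753 = 805/753
1 + 1/(805/753) = 1 + 753/805 = 1558/805
2 + 1/(1558/805) = 2 + 805/1558 = 3921/1558
3 + 1/(3921/1558) = 3 + 1558/3921 = 13321/3921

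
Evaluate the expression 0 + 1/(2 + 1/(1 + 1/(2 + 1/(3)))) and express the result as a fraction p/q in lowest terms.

Start with 3.
2 + 1/(3/1) = 2 + 1/3 = 7/3
1 + 1/(7/3) = 1 + 3/7 = 10/7
2 + 1/(10/7) = 2 + 7/10 = 27/10
0 + 1/(27/10) = 0 + 10/27 = 10/27

10/27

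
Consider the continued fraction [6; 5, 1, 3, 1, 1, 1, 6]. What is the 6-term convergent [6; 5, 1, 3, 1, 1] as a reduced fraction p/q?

Start with 1.
1 + 1/(1/1) = 1 + 1/1 = 2/1
3 + 1/(2/1) = 3 + 1/2 = 7/2
1 + 1/(7/2) = 1 + 2/7 = 9/7
5 + 1/(9/7) = 5 + 7/9 = 52/9
6 + 1/(52/9) = 6 + 9/52 = 321/52

321/52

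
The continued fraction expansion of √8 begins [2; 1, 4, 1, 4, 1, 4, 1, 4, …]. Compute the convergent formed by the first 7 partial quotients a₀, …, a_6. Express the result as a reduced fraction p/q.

478/169

a_0 = 2: 2/1
a_1 = 1: 3/1
a_2 = 4: 14/5
a_3 = 1: 17/6
a_4 = 4: 82/29
a_5 = 1: 99/35
a_6 = 4: 478/169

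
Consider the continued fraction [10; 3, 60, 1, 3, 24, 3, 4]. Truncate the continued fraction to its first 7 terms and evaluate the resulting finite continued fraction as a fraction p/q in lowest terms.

Start with 3.
24 + 1/(3/1) = 24 + 1/3 = 73/3
3 + 1/(73/3) = 3 + 3/73 = 222/73
1 + 1/(222/73) = 1 + 73/222 = 295/222
60 + 1/(295/222) = 60 + 222/295 = 17922/295
3 + 1/(17922/295) = 3 + 295/17922 = 54061/17922
10 + 1/(54061/17922) = 10 + 17922/54061 = 558532/54061

558532/54061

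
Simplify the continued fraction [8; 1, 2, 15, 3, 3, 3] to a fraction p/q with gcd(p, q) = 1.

a_0 = 8: 8/1
a_1 = 1: 9/1
a_2 = 2: 26/3
a_3 = 15: 399/46
a_4 = 3: 1223/141
a_5 = 3: 4068/469
a_6 = 3: 13427/1548

13427/1548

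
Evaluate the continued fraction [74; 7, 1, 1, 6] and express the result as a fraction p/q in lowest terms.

7265/98

Start with 6.
1 + 1/(6/1) = 1 + 1/6 = 7/6
1 + 1/(7/6) = 1 + 6/7 = 13/7
7 + 1/(13/7) = 7 + 7/13 = 98/13
74 + 1/(98/13) = 74 + 13/98 = 7265/98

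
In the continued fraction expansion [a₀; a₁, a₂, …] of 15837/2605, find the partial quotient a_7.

3

Apply division with remainder until the remainder is 0:
15837 ÷ 2605 → quotient 6, remainder 207
2605 ÷ 207 → quotient 12, remainder 121
207 ÷ 121 → quotient 1, remainder 86
121 ÷ 86 → quotient 1, remainder 35
86 ÷ 35 → quotient 2, remainder 16
35 ÷ 16 → quotient 2, remainder 3
16 ÷ 3 → quotient 5, remainder 1
3 ÷ 1 → quotient 3, remainder 0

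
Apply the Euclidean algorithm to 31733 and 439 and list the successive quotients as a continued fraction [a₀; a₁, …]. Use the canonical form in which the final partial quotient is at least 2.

Repeatedly divide and take the remainder:
31733 = 72·439 + 125, so a_0 = 72
439 = 3·125 + 64, so a_1 = 3
125 = 1·64 + 61, so a_2 = 1
64 = 1·61 + 3, so a_3 = 1
61 = 20·3 + 1, so a_4 = 20
3 = 3·1 + 0, so a_5 = 3

[72; 3, 1, 1, 20, 3]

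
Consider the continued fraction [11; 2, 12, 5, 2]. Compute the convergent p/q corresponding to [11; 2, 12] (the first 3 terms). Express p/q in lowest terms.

Start with 12.
2 + 1/(12/1) = 2 + 1/12 = 25/12
11 + 1/(25/12) = 11 + 12/25 = 287/25

287/25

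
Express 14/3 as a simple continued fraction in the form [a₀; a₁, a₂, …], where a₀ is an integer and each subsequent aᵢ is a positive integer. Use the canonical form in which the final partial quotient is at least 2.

⌊14/3⌋ = 4, remainder 2
⌊3/2⌋ = 1, remainder 1
⌊2/1⌋ = 2, remainder 0

[4; 1, 2]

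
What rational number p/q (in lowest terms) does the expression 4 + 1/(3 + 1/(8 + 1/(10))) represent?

Build up convergents one term at a time:
a_0 = 4: 4/1
a_1 = 3: 13/3
a_2 = 8: 108/25
a_3 = 10: 1093/253

1093/253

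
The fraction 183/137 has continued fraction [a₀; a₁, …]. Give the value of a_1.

2

Run the Euclidean algorithm, recording each quotient:
183 ÷ 137 → quotient 1, remainder 46
137 ÷ 46 → quotient 2, remainder 45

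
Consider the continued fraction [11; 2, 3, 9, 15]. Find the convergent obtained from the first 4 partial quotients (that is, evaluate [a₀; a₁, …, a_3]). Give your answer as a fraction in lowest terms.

Start with 9.
3 + 1/(9/1) = 3 + 1/9 = 28/9
2 + 1/(28/9) = 2 + 9/28 = 65/28
11 + 1/(65/28) = 11 + 28/65 = 743/65

743/65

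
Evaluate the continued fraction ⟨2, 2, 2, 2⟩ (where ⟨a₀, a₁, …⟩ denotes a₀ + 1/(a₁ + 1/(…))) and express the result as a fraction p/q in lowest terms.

Use the convergent recurrence hₖ = aₖ·hₖ₋₁ + hₖ₋₂ (and likewise for the denominators kₖ):
a_0 = 2: 2/1
a_1 = 2: 5/2
a_2 = 2: 12/5
a_3 = 2: 29/12

29/12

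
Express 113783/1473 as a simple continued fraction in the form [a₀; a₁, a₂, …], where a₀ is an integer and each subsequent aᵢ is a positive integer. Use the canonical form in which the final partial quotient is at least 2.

[77; 4, 14, 2, 12]

113783 ÷ 1473 → quotient 77, remainder 362
1473 ÷ 362 → quotient 4, remainder 25
362 ÷ 25 → quotient 14, remainder 12
25 ÷ 12 → quotient 2, remainder 1
12 ÷ 1 → quotient 12, remainder 0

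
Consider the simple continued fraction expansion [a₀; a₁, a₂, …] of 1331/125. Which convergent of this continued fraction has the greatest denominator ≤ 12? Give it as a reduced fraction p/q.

List convergents until the denominator exceeds the bound:
a_0 = 10: 10/1  (≤ bound)
a_1 = 1: 11/1  (≤ bound)
a_2 = 1: 21/2  (≤ bound)
a_3 = 1: 32/3  (≤ bound)
a_4 = 5: 181/17  (> 12, stop)

32/3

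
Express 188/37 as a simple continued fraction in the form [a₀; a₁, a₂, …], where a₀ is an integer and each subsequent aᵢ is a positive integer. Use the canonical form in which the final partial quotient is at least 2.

188 ÷ 37 → quotient 5, remainder 3
37 ÷ 3 → quotient 12, remainder 1
3 ÷ 1 → quotient 3, remainder 0

[5; 12, 3]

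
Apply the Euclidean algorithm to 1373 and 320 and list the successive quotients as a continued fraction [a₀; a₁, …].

[4; 3, 2, 3, 1, 2, 1, 2]

⌊1373/320⌋ = 4, remainder 93
⌊320/93⌋ = 3, remainder 41
⌊93/41⌋ = 2, remainder 11
⌊41/11⌋ = 3, remainder 8
⌊11/8⌋ = 1, remainder 3
⌊8/3⌋ = 2, remainder 2
⌊3/2⌋ = 1, remainder 1
⌊2/1⌋ = 2, remainder 0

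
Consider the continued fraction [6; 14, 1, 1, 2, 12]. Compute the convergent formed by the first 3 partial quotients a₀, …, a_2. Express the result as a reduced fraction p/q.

91/15

Start with 1.
14 + 1/(1/1) = 14 + 1/1 = 15/1
6 + 1/(15/1) = 6 + 1/15 = 91/15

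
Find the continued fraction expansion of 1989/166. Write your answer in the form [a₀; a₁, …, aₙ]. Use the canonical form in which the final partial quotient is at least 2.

Repeatedly divide and take the remainder:
1989 = 11·166 + 163, so a_0 = 11
166 = 1·163 + 3, so a_1 = 1
163 = 54·3 + 1, so a_2 = 54
3 = 3·1 + 0, so a_3 = 3

[11; 1, 54, 3]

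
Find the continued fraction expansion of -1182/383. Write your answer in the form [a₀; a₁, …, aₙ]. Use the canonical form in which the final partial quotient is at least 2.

⌊-1182/383⌋ = -4, remainder 350
⌊383/350⌋ = 1, remainder 33
⌊350/33⌋ = 10, remainder 20
⌊33/20⌋ = 1, remainder 13
⌊20/13⌋ = 1, remainder 7
⌊13/7⌋ = 1, remainder 6
⌊7/6⌋ = 1, remainder 1
⌊6/1⌋ = 6, remainder 0

[-4; 1, 10, 1, 1, 1, 1, 6]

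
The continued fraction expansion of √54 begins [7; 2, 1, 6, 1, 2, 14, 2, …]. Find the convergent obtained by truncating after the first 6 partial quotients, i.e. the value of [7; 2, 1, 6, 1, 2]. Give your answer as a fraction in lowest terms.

485/66

Starting at the tail and folding back:
Start with 2.
1 + 1/(2/1) = 1 + 1/2 = 3/2
6 + 1/(3/2) = 6 + 2/3 = 20/3
1 + 1/(20/3) = 1 + 3/20 = 23/20
2 + 1/(23/20) = 2 + 20/23 = 66/23
7 + 1/(66/23) = 7 + 23/66 = 485/66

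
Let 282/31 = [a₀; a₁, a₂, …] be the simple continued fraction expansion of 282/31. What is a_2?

⌊282/31⌋ = 9, remainder 3
⌊31/3⌋ = 10, remainder 1
⌊3/1⌋ = 3, remainder 0

3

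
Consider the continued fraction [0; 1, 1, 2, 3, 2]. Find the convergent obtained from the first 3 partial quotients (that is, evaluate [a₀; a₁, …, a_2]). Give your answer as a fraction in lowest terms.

Use the convergent recurrence hₖ = aₖ·hₖ₋₁ + hₖ₋₂ (and likewise for the denominators kₖ):
a_0 = 0: 0/1
a_1 = 1: 1/1
a_2 = 1: 1/2

1/2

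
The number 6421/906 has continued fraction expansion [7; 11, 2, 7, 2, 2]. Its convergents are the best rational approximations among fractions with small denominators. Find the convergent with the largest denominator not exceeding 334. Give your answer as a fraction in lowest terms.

List convergents until the denominator exceeds the bound:
a_0 = 7: 7/1  (≤ bound)
a_1 = 11: 78/11  (≤ bound)
a_2 = 2: 163/23  (≤ bound)
a_3 = 7: 1219/172  (≤ bound)
a_4 = 2: 2601/367  (> 334, stop)

1219/172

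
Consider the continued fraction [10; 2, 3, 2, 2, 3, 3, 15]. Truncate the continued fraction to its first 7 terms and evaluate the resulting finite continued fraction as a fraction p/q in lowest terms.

Compute successive convergents:
a_0 = 10: 10/1
a_1 = 2: 21/2
a_2 = 3: 73/7
a_3 = 2: 167/16
a_4 = 2: 407/39
a_5 = 3: 1388/133
a_6 = 3: 4571/438

4571/438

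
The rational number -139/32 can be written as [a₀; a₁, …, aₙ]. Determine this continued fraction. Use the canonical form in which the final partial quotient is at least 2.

-139 ÷ 32 → quotient -5, remainder 21
32 ÷ 21 → quotient 1, remainder 11
21 ÷ 11 → quotient 1, remainder 10
11 ÷ 10 → quotient 1, remainder 1
10 ÷ 1 → quotient 10, remainder 0

[-5; 1, 1, 1, 10]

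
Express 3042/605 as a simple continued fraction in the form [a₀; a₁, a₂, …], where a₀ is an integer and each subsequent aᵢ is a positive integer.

Apply division with remainder until the remainder is 0:
3042 = 5·605 + 17, so a_0 = 5
605 = 35·17 + 10, so a_1 = 35
17 = 1·10 + 7, so a_2 = 1
10 = 1·7 + 3, so a_3 = 1
7 = 2·3 + 1, so a_4 = 2
3 = 3·1 + 0, so a_5 = 3

[5; 35, 1, 1, 2, 3]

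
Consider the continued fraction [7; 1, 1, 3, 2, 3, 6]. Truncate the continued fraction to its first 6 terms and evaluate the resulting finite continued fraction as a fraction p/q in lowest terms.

Start with 3.
2 + 1/(3/1) = 2 + 1/3 = 7/3
3 + 1/(7/3) = 3 + 3/7 = 24/7
1 + 1/(24/7) = 1 + 7/24 = 31/24
1 + 1/(31/24) = 1 + 24/31 = 55/31
7 + 1/(55/31) = 7 + 31/55 = 416/55

416/55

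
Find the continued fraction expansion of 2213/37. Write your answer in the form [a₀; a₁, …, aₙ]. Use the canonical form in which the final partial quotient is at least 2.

Run the Euclidean algorithm, recording each quotient:
⌊2213/37⌋ = 59, remainder 30
⌊37/30⌋ = 1, remainder 7
⌊30/7⌋ = 4, remainder 2
⌊7/2⌋ = 3, remainder 1
⌊2/1⌋ = 2, remainder 0

[59; 1, 4, 3, 2]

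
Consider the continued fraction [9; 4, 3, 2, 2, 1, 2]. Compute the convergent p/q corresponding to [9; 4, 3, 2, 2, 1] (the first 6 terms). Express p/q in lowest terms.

Start with 1.
2 + 1/(1/1) = 2 + 1/1 = 3/1
2 + 1/(3/1) = 2 + 1/3 = 7/3
3 + 1/(7/3) = 3 + 3/7 = 24/7
4 + 1/(24/7) = 4 + 7/24 = 103/24
9 + 1/(103/24) = 9 + 24/103 = 951/103

951/103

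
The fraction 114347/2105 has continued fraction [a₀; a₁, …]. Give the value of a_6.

1

114347 = 54·2105 + 677, so a_0 = 54
2105 = 3·677 + 74, so a_1 = 3
677 = 9·74 + 11, so a_2 = 9
74 = 6·11 + 8, so a_3 = 6
11 = 1·8 + 3, so a_4 = 1
8 = 2·3 + 2, so a_5 = 2
3 = 1·2 + 1, so a_6 = 1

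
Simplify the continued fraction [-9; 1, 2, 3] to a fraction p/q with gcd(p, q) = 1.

a_0 = -9: -9/1
a_1 = 1: -8/1
a_2 = 2: -25/3
a_3 = 3: -83/10

-83/10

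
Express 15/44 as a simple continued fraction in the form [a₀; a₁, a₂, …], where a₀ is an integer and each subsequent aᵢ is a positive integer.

15 ÷ 44 → quotient 0, remainder 15
44 ÷ 15 → quotient 2, remainder 14
15 ÷ 14 → quotient 1, remainder 1
14 ÷ 1 → quotient 14, remainder 0

[0; 2, 1, 14]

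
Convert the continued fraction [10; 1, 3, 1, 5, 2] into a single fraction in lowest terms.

680/63

Start with 2.
5 + 1/(2/1) = 5 + 1/2 = 11/2
1 + 1/(11/2) = 1 + 2/11 = 13/11
3 + 1/(13/11) = 3 + 11/13 = 50/13
1 + 1/(50/13) = 1 + 13/50 = 63/50
10 + 1/(63/50) = 10 + 50/63 = 680/63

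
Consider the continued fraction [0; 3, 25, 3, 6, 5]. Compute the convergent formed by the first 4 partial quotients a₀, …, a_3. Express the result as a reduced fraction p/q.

76/231

Start with 3.
25 + 1/(3/1) = 25 + 1/3 = 76/3
3 + 1/(76/3) = 3 + 3/76 = 231/76
0 + 1/(231/76) = 0 + 76/231 = 76/231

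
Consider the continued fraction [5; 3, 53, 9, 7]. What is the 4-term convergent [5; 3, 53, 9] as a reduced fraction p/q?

7693/1443

Collapse the nested fraction from the inside out:
Start with 9.
53 + 1/(9/1) = 53 + 1/9 = 478/9
3 + 1/(478/9) = 3 + 9/478 = 1443/478
5 + 1/(1443/478) = 5 + 478/1443 = 7693/1443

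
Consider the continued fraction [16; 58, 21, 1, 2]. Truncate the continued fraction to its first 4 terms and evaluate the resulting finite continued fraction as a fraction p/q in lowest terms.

a_0 = 16: 16/1
a_1 = 58: 929/58
a_2 = 21: 19525/1219
a_3 = 1: 20454/1277

20454/1277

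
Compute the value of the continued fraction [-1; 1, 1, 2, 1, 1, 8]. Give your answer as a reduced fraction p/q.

-43/103

a_0 = -1: -1/1
a_1 = 1: 0/1
a_2 = 1: -1/2
a_3 = 2: -2/5
a_4 = 1: -3/7
a_5 = 1: -5/12
a_6 = 8: -43/103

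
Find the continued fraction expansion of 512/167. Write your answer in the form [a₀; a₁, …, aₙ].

512 ÷ 167 → quotient 3, remainder 11
167 ÷ 11 → quotient 15, remainder 2
11 ÷ 2 → quotient 5, remainder 1
2 ÷ 1 → quotient 2, remainder 0

[3; 15, 5, 2]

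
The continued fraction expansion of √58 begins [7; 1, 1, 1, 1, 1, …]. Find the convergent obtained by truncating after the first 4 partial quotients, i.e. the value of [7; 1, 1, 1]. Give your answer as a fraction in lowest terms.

Use the convergent recurrence hₖ = aₖ·hₖ₋₁ + hₖ₋₂ (and likewise for the denominators kₖ):
a_0 = 7: 7/1
a_1 = 1: 8/1
a_2 = 1: 15/2
a_3 = 1: 23/3

23/3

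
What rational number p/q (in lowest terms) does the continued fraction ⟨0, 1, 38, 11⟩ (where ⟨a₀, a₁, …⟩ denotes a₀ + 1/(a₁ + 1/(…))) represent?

Start with 11.
38 + 1/(11/1) = 38 + 1/11 = 419/11
1 + 1/(419/11) = 1 + 11/419 = 430/419
0 + 1/(430/419) = 0 + 419/430 = 419/430

419/430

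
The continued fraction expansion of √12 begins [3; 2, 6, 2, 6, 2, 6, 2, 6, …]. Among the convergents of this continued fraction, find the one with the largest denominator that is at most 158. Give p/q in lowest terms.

a_0 = 3: 3/1  (≤ bound)
a_1 = 2: 7/2  (≤ bound)
a_2 = 6: 45/13  (≤ bound)
a_3 = 2: 97/28  (≤ bound)
a_4 = 6: 627/181  (> 158, stop)

97/28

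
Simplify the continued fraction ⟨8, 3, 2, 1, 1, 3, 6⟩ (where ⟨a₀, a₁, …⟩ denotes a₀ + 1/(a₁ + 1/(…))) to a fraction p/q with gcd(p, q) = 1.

Collapse the nested fraction from the inside out:
Start with 6.
3 + 1/(6/1) = 3 + 1/6 = 19/6
1 + 1/(19/6) = 1 + 6/19 = 25/19
1 + 1/(25/19) = 1 + 19/25 = 44/25
2 + 1/(44/25) = 2 + 25/44 = 113/44
3 + 1/(113/44) = 3 + 44/113 = 383/113
8 + 1/(383/113) = 8 + 113/383 = 3177/383

3177/383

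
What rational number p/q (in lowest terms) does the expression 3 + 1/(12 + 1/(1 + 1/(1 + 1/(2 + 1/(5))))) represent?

1047/340

a_0 = 3: 3/1
a_1 = 12: 37/12
a_2 = 1: 40/13
a_3 = 1: 77/25
a_4 = 2: 194/63
a_5 = 5: 1047/340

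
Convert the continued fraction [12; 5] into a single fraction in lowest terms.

Starting at the tail and folding back:
Start with 5.
12 + 1/(5/1) = 12 + 1/5 = 61/5

61/5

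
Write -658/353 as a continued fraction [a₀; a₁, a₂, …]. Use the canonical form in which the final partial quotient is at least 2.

-658 = -2·353 + 48, so a_0 = -2
353 = 7·48 + 17, so a_1 = 7
48 = 2·17 + 14, so a_2 = 2
17 = 1·14 + 3, so a_3 = 1
14 = 4·3 + 2, so a_4 = 4
3 = 1·2 + 1, so a_5 = 1
2 = 2·1 + 0, so a_6 = 2

[-2; 7, 2, 1, 4, 1, 2]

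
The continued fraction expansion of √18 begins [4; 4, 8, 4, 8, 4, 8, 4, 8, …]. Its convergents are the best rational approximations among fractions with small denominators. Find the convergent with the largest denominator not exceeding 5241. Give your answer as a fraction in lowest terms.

19601/4620

List convergents until the denominator exceeds the bound:
a_0 = 4: 4/1  (≤ bound)
a_1 = 4: 17/4  (≤ bound)
a_2 = 8: 140/33  (≤ bound)
a_3 = 4: 577/136  (≤ bound)
a_4 = 8: 4756/1121  (≤ bound)
a_5 = 4: 19601/4620  (≤ bound)
a_6 = 8: 161564/38081  (> 5241, stop)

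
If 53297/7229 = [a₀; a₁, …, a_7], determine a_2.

1

⌊53297/7229⌋ = 7, remainder 2694
⌊7229/2694⌋ = 2, remainder 1841
⌊2694/1841⌋ = 1, remainder 853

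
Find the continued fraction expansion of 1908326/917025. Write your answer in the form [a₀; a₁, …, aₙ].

⌊1908326/917025⌋ = 2, remainder 74276
⌊917025/74276⌋ = 12, remainder 25713
⌊74276/25713⌋ = 2, remainder 22850
⌊25713/22850⌋ = 1, remainder 2863
⌊22850/2863⌋ = 7, remainder 2809
⌊2863/2809⌋ = 1, remainder 54
⌊2809/54⌋ = 52, remainder 1
⌊54/1⌋ = 54, remainder 0

[2; 12, 2, 1, 7, 1, 52, 54]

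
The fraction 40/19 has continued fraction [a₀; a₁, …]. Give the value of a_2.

Apply division with remainder until the remainder is 0:
40 ÷ 19 → quotient 2, remainder 2
19 ÷ 2 → quotient 9, remainder 1
2 ÷ 1 → quotient 2, remainder 0

2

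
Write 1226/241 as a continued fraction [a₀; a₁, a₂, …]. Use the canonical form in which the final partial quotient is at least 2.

[5; 11, 2, 10]

Run the Euclidean algorithm, recording each quotient:
⌊1226/241⌋ = 5, remainder 21
⌊241/21⌋ = 11, remainder 10
⌊21/10⌋ = 2, remainder 1
⌊10/1⌋ = 10, remainder 0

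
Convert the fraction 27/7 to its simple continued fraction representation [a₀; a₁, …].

⌊27/7⌋ = 3, remainder 6
⌊7/6⌋ = 1, remainder 1
⌊6/1⌋ = 6, remainder 0

[3; 1, 6]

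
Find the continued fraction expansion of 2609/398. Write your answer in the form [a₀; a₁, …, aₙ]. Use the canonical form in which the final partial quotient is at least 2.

[6; 1, 1, 4, 44]

2609 ÷ 398 → quotient 6, remainder 221
398 ÷ 221 → quotient 1, remainder 177
221 ÷ 177 → quotient 1, remainder 44
177 ÷ 44 → quotient 4, remainder 1
44 ÷ 1 → quotient 44, remainder 0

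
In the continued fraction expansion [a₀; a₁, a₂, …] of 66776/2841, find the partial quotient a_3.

56

66776 ÷ 2841 → quotient 23, remainder 1433
2841 ÷ 1433 → quotient 1, remainder 1408
1433 ÷ 1408 → quotient 1, remainder 25
1408 ÷ 25 → quotient 56, remainder 8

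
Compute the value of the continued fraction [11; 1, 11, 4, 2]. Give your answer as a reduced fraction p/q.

1311/110

a_0 = 11: 11/1
a_1 = 1: 12/1
a_2 = 11: 143/12
a_3 = 4: 584/49
a_4 = 2: 1311/110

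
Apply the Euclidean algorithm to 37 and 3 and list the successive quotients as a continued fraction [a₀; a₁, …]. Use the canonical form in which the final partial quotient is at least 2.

[12; 3]

Apply division with remainder until the remainder is 0:
37 ÷ 3 → quotient 12, remainder 1
3 ÷ 1 → quotient 3, remainder 0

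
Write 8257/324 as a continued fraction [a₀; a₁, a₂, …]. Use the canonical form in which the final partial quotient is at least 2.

⌊8257/324⌋ = 25, remainder 157
⌊324/157⌋ = 2, remainder 10
⌊157/10⌋ = 15, remainder 7
⌊10/7⌋ = 1, remainder 3
⌊7/3⌋ = 2, remainder 1
⌊3/1⌋ = 3, remainder 0

[25; 2, 15, 1, 2, 3]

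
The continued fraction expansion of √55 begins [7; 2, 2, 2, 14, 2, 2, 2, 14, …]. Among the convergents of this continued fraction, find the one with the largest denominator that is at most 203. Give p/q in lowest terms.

1283/173

a_0 = 7: 7/1  (≤ bound)
a_1 = 2: 15/2  (≤ bound)
a_2 = 2: 37/5  (≤ bound)
a_3 = 2: 89/12  (≤ bound)
a_4 = 14: 1283/173  (≤ bound)
a_5 = 2: 2655/358  (> 203, stop)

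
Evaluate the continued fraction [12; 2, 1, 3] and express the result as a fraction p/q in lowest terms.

Compute successive convergents:
a_0 = 12: 12/1
a_1 = 2: 25/2
a_2 = 1: 37/3
a_3 = 3: 136/11

136/11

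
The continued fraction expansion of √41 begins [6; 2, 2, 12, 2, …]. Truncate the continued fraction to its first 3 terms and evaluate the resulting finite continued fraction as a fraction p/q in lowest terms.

32/5

Start with 2.
2 + 1/(2/1) = 2 + 1/2 = 5/2
6 + 1/(5/2) = 6 + 2/5 = 32/5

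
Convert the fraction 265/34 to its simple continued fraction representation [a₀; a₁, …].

[7; 1, 3, 1, 6]

⌊265/34⌋ = 7, remainder 27
⌊34/27⌋ = 1, remainder 7
⌊27/7⌋ = 3, remainder 6
⌊7/6⌋ = 1, remainder 1
⌊6/1⌋ = 6, remainder 0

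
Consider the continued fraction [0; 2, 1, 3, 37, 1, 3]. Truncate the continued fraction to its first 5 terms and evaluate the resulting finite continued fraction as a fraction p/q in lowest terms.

149/410

a_0 = 0: 0/1
a_1 = 2: 1/2
a_2 = 1: 1/3
a_3 = 3: 4/11
a_4 = 37: 149/410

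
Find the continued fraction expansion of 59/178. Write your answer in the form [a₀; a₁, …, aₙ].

⌊59/178⌋ = 0, remainder 59
⌊178/59⌋ = 3, remainder 1
⌊59/1⌋ = 59, remainder 0

[0; 3, 59]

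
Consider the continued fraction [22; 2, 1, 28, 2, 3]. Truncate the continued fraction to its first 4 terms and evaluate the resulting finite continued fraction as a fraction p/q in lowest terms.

a_0 = 22: 22/1
a_1 = 2: 45/2
a_2 = 1: 67/3
a_3 = 28: 1921/86

1921/86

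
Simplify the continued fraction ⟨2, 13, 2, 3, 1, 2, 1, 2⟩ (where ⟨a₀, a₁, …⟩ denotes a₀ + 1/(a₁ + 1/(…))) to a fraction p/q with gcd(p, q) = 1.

Work from the innermost term outward:
Start with 2.
1 + 1/(2/1) = 1 + 1/2 = 3/2
2 + 1/(3/2) = 2 + 2/3 = 8/3
1 + 1/(8/3) = 1 + 3/8 = 11/8
3 + 1/(11/8) = 3 + 8/11 = 41/11
2 + 1/(41/11) = 2 + 11/41 = 93/41
13 + 1/(93/41) = 13 + 41/93 = 1250/93
2 + 1/(1250/93) = 2 + 93/1250 = 2593/1250

2593/1250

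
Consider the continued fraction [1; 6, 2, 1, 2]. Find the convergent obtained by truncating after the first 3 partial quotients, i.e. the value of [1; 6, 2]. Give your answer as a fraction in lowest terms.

15/13

Use the convergent recurrence hₖ = aₖ·hₖ₋₁ + hₖ₋₂ (and likewise for the denominators kₖ):
a_0 = 1: 1/1
a_1 = 6: 7/6
a_2 = 2: 15/13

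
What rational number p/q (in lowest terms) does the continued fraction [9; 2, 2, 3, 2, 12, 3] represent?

14059/1494

Compute successive convergents:
a_0 = 9: 9/1
a_1 = 2: 19/2
a_2 = 2: 47/5
a_3 = 3: 160/17
a_4 = 2: 367/39
a_5 = 12: 4564/485
a_6 = 3: 14059/1494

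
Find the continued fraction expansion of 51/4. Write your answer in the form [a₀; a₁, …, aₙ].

[12; 1, 3]

Apply division with remainder until the remainder is 0:
⌊51/4⌋ = 12, remainder 3
⌊4/3⌋ = 1, remainder 1
⌊3/1⌋ = 3, remainder 0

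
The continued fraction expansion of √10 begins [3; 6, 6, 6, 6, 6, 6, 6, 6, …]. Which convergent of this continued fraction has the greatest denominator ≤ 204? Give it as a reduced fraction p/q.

117/37

a_0 = 3: 3/1  (≤ bound)
a_1 = 6: 19/6  (≤ bound)
a_2 = 6: 117/37  (≤ bound)
a_3 = 6: 721/228  (> 204, stop)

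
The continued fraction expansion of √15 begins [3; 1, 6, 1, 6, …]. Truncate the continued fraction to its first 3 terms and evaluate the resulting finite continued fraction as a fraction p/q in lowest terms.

27/7

Compute successive convergents:
a_0 = 3: 3/1
a_1 = 1: 4/1
a_2 = 6: 27/7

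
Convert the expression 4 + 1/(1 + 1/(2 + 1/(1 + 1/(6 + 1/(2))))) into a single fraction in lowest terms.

Start with 2.
6 + 1/(2/1) = 6 + 1/2 = 13/2
1 + 1/(13/2) = 1 + 2/13 = 15/13
2 + 1/(15/13) = 2 + 13/15 = 43/15
1 + 1/(43/15) = 1 + 15/43 = 58/43
4 + 1/(58/43) = 4 + 43/58 = 275/58

275/58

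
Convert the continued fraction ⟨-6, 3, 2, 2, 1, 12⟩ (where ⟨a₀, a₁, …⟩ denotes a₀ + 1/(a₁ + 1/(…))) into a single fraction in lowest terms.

a_0 = -6: -6/1
a_1 = 3: -17/3
a_2 = 2: -40/7
a_3 = 2: -97/17
a_4 = 1: -137/24
a_5 = 12: -1741/305

-1741/305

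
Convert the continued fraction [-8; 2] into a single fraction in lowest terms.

a_0 = -8: -8/1
a_1 = 2: -15/2

-15/2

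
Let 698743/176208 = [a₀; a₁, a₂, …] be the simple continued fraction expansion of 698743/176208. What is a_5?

Apply division with remainder until the remainder is 0:
698743 ÷ 176208 → quotient 3, remainder 170119
176208 ÷ 170119 → quotient 1, remainder 6089
170119 ÷ 6089 → quotient 27, remainder 5716
6089 ÷ 5716 → quotient 1, remainder 373
5716 ÷ 373 → quotient 15, remainder 121
373 ÷ 121 → quotient 3, remainder 10

3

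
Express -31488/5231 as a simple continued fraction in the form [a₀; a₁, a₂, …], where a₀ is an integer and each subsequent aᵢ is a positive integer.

[-7; 1, 50, 3, 1, 1, 14]

-31488 ÷ 5231 → quotient -7, remainder 5129
5231 ÷ 5129 → quotient 1, remainder 102
5129 ÷ 102 → quotient 50, remainder 29
102 ÷ 29 → quotient 3, remainder 15
29 ÷ 15 → quotient 1, remainder 14
15 ÷ 14 → quotient 1, remainder 1
14 ÷ 1 → quotient 14, remainder 0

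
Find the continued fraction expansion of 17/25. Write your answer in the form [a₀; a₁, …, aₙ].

[0; 1, 2, 8]

Repeatedly divide and take the remainder:
17 ÷ 25 → quotient 0, remainder 17
25 ÷ 17 → quotient 1, remainder 8
17 ÷ 8 → quotient 2, remainder 1
8 ÷ 1 → quotient 8, remainder 0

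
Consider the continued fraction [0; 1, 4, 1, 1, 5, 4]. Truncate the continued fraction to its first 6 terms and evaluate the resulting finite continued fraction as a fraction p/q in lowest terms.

50/61

a_0 = 0: 0/1
a_1 = 1: 1/1
a_2 = 4: 4/5
a_3 = 1: 5/6
a_4 = 1: 9/11
a_5 = 5: 50/61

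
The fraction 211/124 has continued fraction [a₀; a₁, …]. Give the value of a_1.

1

211 = 1·124 + 87, so a_0 = 1
124 = 1·87 + 37, so a_1 = 1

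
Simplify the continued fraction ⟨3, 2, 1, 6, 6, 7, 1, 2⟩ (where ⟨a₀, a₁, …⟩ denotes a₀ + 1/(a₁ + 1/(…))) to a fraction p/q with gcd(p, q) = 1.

Starting at the tail and folding back:
Start with 2.
1 + 1/(2/1) = 1 + 1/2 = 3/2
7 + 1/(3/2) = 7 + 2/3 = 23/3
6 + 1/(23/3) = 6 + 3/23 = 141/23
6 + 1/(141/23) = 6 + 23/141 = 869/141
1 + 1/(869/141) = 1 + 141/869 = 1010/869
2 + 1/(1010/869) = 2 + 869/1010 = 2889/1010
3 + 1/(2889/1010) = 3 + 1010/2889 = 9677/2889

9677/2889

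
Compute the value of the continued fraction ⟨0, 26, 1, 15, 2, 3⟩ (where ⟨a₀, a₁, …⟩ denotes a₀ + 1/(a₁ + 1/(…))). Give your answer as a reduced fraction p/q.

115/3098

Start with 3.
2 + 1/(3/1) = 2 + 1/3 = 7/3
15 + 1/(7/3) = 15 + 3/7 = 108/7
1 + 1/(108/7) = 1 + 7/108 = 115/108
26 + 1/(115/108) = 26 + 108/115 = 3098/115
0 + 1/(3098/115) = 0 + 115/3098 = 115/3098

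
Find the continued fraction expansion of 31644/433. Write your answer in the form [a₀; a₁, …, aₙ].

31644 ÷ 433 → quotient 73, remainder 35
433 ÷ 35 → quotient 12, remainder 13
35 ÷ 13 → quotient 2, remainder 9
13 ÷ 9 → quotient 1, remainder 4
9 ÷ 4 → quotient 2, remainder 1
4 ÷ 1 → quotient 4, remainder 0

[73; 12, 2, 1, 2, 4]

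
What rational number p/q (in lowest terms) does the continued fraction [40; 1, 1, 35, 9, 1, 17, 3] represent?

1577627/38947

a_0 = 40: 40/1
a_1 = 1: 41/1
a_2 = 1: 81/2
a_3 = 35: 2876/71
a_4 = 9: 25965/641
a_5 = 1: 28841/712
a_6 = 17: 516262/12745
a_7 = 3: 1577627/38947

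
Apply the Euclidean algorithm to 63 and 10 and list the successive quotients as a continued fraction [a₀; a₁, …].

[6; 3, 3]

63 ÷ 10 → quotient 6, remainder 3
10 ÷ 3 → quotient 3, remainder 1
3 ÷ 1 → quotient 3, remainder 0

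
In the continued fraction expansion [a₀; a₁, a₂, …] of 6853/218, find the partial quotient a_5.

6853 ÷ 218 → quotient 31, remainder 95
218 ÷ 95 → quotient 2, remainder 28
95 ÷ 28 → quotient 3, remainder 11
28 ÷ 11 → quotient 2, remainder 6
11 ÷ 6 → quotient 1, remainder 5
6 ÷ 5 → quotient 1, remainder 1

1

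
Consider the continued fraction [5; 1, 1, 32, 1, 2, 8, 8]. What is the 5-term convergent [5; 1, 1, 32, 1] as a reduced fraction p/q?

Build up convergents one term at a time:
a_0 = 5: 5/1
a_1 = 1: 6/1
a_2 = 1: 11/2
a_3 = 32: 358/65
a_4 = 1: 369/67

369/67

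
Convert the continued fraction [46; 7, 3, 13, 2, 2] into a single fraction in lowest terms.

Collapse the nested fraction from the inside out:
Start with 2.
2 + 1/(2/1) = 2 + 1/2 = 5/2
13 + 1/(5/2) = 13 + 2/5 = 67/5
3 + 1/(67/5) = 3 + 5/67 = 206/67
7 + 1/(206/67) = 7 + 67/206 = 1509/206
46 + 1/(1509/206) = 46 + 206/1509 = 69620/1509

69620/1509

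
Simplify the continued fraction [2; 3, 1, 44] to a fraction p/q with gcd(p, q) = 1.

Work from the innermost term outward:
Start with 44.
1 + 1/(44/1) = 1 + 1/44 = 45/44
3 + 1/(45/44) = 3 + 44/45 = 179/45
2 + 1/(179/45) = 2 + 45/179 = 403/179

403/179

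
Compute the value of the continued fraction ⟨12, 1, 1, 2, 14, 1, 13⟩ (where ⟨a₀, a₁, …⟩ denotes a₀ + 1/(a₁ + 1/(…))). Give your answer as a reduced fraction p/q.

Starting at the tail and folding back:
Start with 13.
1 + 1/(13/1) = 1 + 1/13 = 14/13
14 + 1/(14/13) = 14 + 13/14 = 209/14
2 + 1/(209/14) = 2 + 14/209 = 432/209
1 + 1/(432/209) = 1 + 209/432 = 641/432
1 + 1/(641/432) = 1 + 432/641 = 1073/641
12 + 1/(1073/641) = 12 + 641/1073 = 13517/1073

13517/1073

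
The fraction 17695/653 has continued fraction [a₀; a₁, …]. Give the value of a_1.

17695 = 27·653 + 64, so a_0 = 27
653 = 10·64 + 13, so a_1 = 10

10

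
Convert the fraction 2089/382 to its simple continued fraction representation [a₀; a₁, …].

[5; 2, 7, 2, 5, 2]

⌊2089/382⌋ = 5, remainder 179
⌊382/179⌋ = 2, remainder 24
⌊179/24⌋ = 7, remainder 11
⌊24/11⌋ = 2, remainder 2
⌊11/2⌋ = 5, remainder 1
⌊2/1⌋ = 2, remainder 0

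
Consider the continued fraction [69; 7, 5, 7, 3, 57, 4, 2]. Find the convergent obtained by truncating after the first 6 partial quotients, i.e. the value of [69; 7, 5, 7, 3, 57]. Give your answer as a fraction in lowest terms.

Start with 57.
3 + 1/(57/1) = 3 + 1/57 = 172/57
7 + 1/(172/57) = 7 + 57/172 = 1261/172
5 + 1/(1261/172) = 5 + 172/1261 = 6477/1261
7 + 1/(6477/1261) = 7 + 1261/6477 = 46600/6477
69 + 1/(46600/6477) = 69 + 6477/46600 = 3221877/46600

3221877/46600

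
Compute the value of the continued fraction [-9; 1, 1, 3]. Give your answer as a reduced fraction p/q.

Start with 3.
1 + 1/(3/1) = 1 + 1/3 = 4/3
1 + 1/(4/3) = 1 + 3/4 = 7/4
-9 + 1/(7/4) = -9 + 4/7 = -59/7

-59/7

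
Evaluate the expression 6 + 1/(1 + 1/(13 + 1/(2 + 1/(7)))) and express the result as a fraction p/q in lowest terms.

1504/217

Start with 7.
2 + 1/(7/1) = 2 + 1/7 = 15/7
13 + 1/(15/7) = 13 + 7/15 = 202/15
1 + 1/(202/15) = 1 + 15/202 = 217/202
6 + 1/(217/202) = 6 + 202/217 = 1504/217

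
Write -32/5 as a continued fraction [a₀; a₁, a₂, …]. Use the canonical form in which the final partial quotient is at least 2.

Run the Euclidean algorithm, recording each quotient:
-32 = -7·5 + 3, so a_0 = -7
5 = 1·3 + 2, so a_1 = 1
3 = 1·2 + 1, so a_2 = 1
2 = 2·1 + 0, so a_3 = 2

[-7; 1, 1, 2]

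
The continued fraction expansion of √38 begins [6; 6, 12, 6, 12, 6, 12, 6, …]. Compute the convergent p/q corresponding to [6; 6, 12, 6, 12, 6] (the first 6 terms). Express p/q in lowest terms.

Collapse the nested fraction from the inside out:
Start with 6.
12 + 1/(6/1) = 12 + 1/6 = 73/6
6 + 1/(73/6) = 6 + 6/73 = 444/73
12 + 1/(444/73) = 12 + 73/444 = 5401/444
6 + 1/(5401/444) = 6 + 444/5401 = 32850/5401
6 + 1/(32850/5401) = 6 + 5401/32850 = 202501/32850

202501/32850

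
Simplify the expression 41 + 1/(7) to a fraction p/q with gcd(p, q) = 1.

Start with 7.
41 + 1/(7/1) = 41 + 1/7 = 288/7

288/7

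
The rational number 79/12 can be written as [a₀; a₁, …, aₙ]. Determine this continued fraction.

Repeatedly divide and take the remainder:
79 ÷ 12 → quotient 6, remainder 7
12 ÷ 7 → quotient 1, remainder 5
7 ÷ 5 → quotient 1, remainder 2
5 ÷ 2 → quotient 2, remainder 1
2 ÷ 1 → quotient 2, remainder 0

[6; 1, 1, 2, 2]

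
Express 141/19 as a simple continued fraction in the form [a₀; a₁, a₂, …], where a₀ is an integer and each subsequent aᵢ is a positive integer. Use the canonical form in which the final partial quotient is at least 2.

141 ÷ 19 → quotient 7, remainder 8
19 ÷ 8 → quotient 2, remainder 3
8 ÷ 3 → quotient 2, remainder 2
3 ÷ 2 → quotient 1, remainder 1
2 ÷ 1 → quotient 2, remainder 0

[7; 2, 2, 1, 2]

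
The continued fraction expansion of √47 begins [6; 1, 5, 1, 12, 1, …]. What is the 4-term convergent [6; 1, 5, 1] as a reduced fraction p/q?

Collapse the nested fraction from the inside out:
Start with 1.
5 + 1/(1/1) = 5 + 1/1 = 6/1
1 + 1/(6/1) = 1 + 1/6 = 7/6
6 + 1/(7/6) = 6 + 6/7 = 48/7

48/7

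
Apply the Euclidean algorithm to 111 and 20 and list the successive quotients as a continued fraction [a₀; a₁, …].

[5; 1, 1, 4, 2]

111 = 5·20 + 11, so a_0 = 5
20 = 1·11 + 9, so a_1 = 1
11 = 1·9 + 2, so a_2 = 1
9 = 4·2 + 1, so a_3 = 4
2 = 2·1 + 0, so a_4 = 2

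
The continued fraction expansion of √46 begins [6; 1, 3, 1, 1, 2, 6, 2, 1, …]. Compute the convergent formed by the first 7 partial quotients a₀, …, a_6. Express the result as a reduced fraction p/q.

Build up convergents one term at a time:
a_0 = 6: 6/1
a_1 = 1: 7/1
a_2 = 3: 27/4
a_3 = 1: 34/5
a_4 = 1: 61/9
a_5 = 2: 156/23
a_6 = 6: 997/147

997/147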